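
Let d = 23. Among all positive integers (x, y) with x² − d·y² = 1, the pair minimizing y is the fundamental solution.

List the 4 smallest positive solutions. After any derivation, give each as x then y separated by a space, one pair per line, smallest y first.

[4; 1,3,1,8] for √23; ℓ=4 ⇒ convergent index 3
i=0: a=4 ⇒ p=4, q=1
i=1: a=1 ⇒ p=5, q=1
i=2: a=3 ⇒ p=19, q=4
i=3: a=1 ⇒ p=24, q=5
(x₁, y₁) = (24, 5);  24² − 23·5² = 1 ✓
(24+5√23)^2 = 1151 + 240√23
(24+5√23)^3 = 55224 + 11515√23
(24+5√23)^4 = 2649601 + 552480√23

24 5
1151 240
55224 11515
2649601 552480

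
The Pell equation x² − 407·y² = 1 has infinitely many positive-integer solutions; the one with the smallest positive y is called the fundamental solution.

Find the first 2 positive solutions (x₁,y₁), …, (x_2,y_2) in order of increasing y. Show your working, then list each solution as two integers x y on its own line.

√407 = [20; 5,1,2,1,5,40, …], period ℓ=6 (even) → k=5
a_0=20:  p_0=20·1+0=20,  q_0=20·0+1=1
…
a_4=1:  p_4=1·343+121=464,  q_4=1·17+6=23
a_5=5:  p_5=5·464+343=2663,  q_5=5·23+17=132
→ (2663, 132).  Check: 2663²=7091569, 407·132²=7091568, difference 1.
(x_2, y_2) = (2663·2663 + 407·132·132, 2663·132 + 132·2663) = (14183137, 703032)

2663 132
14183137 703032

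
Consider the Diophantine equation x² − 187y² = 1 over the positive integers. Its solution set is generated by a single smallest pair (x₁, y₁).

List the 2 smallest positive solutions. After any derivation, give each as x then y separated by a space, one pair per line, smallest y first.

1682 123
5658247 413772

√187 → a₀=13, period (1,2,13,2,1,26); ℓ=6 even so k=5
a_0=13:  p_0=13·1+0=13,  q_0=13·0+1=1
…
a_2=2:  p_2=2·14+13=41,  q_2=2·1+1=3
a_3=13:  p_3=13·41+14=547,  q_3=13·3+1=40
a_4=2:  p_4=2·547+41=1135,  q_4=2·40+3=83
a_5=1:  p_5=1·1135+547=1682,  q_5=1·83+40=123
fundamental: x₁=1682, y₁=123  (since 2829124 − 187·15129 = 1)
(x_2, y_2) = (1682·1682 + 187·123·123, 1682·123 + 123·1682) = (5658247, 413772)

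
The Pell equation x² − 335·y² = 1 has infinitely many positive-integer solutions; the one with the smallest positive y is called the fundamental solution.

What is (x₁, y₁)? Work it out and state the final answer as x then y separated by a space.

604 33

√335 → a₀=18, period (3,3,3,36); ℓ=4 even so k=3
k=0  a_k=18  p_k/q_k = 18/1
…
k=2  a_k=3  p_k/q_k = 183/10
k=3  a_k=3  p_k/q_k = 604/33
fundamental: x₁=604, y₁=33  (since 364816 − 335·1089 = 1)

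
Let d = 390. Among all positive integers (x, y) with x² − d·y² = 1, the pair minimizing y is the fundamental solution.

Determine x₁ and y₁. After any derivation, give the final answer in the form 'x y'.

79 4

√390 = [19; 1,2,1,38, …], period ℓ=4 (even) → k=3
k=0  a_k=19  p_k/q_k = 19/1
k=1  a_k=1  p_k/q_k = 20/1
k=2  a_k=2  p_k/q_k = 59/3
k=3  a_k=1  p_k/q_k = 79/4
fundamental: x₁=79, y₁=4  (since 6241 − 390·16 = 1)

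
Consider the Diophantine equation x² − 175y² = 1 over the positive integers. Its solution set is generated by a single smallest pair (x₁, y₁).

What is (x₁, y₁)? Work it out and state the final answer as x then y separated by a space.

[13; 4,2,1,2,4,26] for √175; ℓ=6 ⇒ convergent index 5
a_0=13:  p_0=13·1+0=13,  q_0=13·0+1=1
…
a_4=2:  p_4=2·172+119=463,  q_4=2·13+9=35
a_5=4:  p_5=4·463+172=2024,  q_5=4·35+13=153
fundamental: x₁=2024, y₁=153  (since 4096576 − 175·23409 = 1)

2024 153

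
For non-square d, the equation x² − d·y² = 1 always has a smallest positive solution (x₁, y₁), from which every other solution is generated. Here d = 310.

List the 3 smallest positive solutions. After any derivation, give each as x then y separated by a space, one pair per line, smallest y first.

848719 48204
1440647881921 81823301352
2445410459391369679 138889981000287972

[17; 1,1,1,1,5,…,1,1,34] for √310; ℓ=16 ⇒ convergent index 15
i=0: a=17 ⇒ p=17, q=1
…
i=2: a=1 ⇒ p=35, q=2
…
i=4: a=1 ⇒ p=88, q=5
i=5: a=5 ⇒ p=493, q=28
i=6: a=3 ⇒ p=1567, q=89
i=7: a=1 ⇒ p=2060, q=117
…
i=9: a=1 ⇒ p=7747, q=440
i=10: a=3 ⇒ p=28928, q=1643
i=11: a=5 ⇒ p=152387, q=8655
i=12: a=1 ⇒ p=181315, q=10298
…
i=14: a=1 ⇒ p=515017, q=29251
i=15: a=1 ⇒ p=848719, q=48204
→ (848719, 48204).  Check: 848719²=720323940961, 310·48204²=720323940960, difference 1.
(x_2, y_2) = (848719·848719 + 310·48204·48204, 848719·48204 + 48204·848719) = (1440647881921, 81823301352)
(x_3, y_3) = (848719·1440647881921 + 310·48204·81823301352, 848719·81823301352 + 48204·1440647881921) = (2445410459391369679, 138889981000287972)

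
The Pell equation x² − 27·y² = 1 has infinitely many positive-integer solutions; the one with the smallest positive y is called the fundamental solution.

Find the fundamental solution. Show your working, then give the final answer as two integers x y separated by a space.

[5; 5,10] for √27; ℓ=2 ⇒ convergent index 1
k=0  a_k=5  p_k/q_k = 5/1
k=1  a_k=5  p_k/q_k = 26/5
fundamental: x₁=26, y₁=5  (since 676 − 27·25 = 1)

26 5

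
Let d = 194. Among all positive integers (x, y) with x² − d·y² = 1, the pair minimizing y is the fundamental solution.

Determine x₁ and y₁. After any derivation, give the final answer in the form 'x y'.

√194 = [13; 1,12,1,26, …], period ℓ=4 (even) → k=3
a_0=13:  p_0=13·1+0=13,  q_0=13·0+1=1
…
a_2=12:  p_2=12·14+13=181,  q_2=12·1+1=13
a_3=1:  p_3=1·181+14=195,  q_3=1·13+1=14
→ (195, 14).  Check: 195²=38025, 194·14²=38024, difference 1.

195 14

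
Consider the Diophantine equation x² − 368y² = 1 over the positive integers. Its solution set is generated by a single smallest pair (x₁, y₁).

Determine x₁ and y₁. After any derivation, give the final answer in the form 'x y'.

√368 → a₀=19, period (5,2,5,38); ℓ=4 even so k=3
a_0=19:  p_0=19·1+0=19,  q_0=19·0+1=1
a_1=5:  p_1=5·19+1=96,  q_1=5·1+0=5
a_2=2:  p_2=2·96+19=211,  q_2=2·5+1=11
a_3=5:  p_3=5·211+96=1151,  q_3=5·11+5=60
fundamental: x₁=1151, y₁=60  (since 1324801 − 368·3600 = 1)

1151 60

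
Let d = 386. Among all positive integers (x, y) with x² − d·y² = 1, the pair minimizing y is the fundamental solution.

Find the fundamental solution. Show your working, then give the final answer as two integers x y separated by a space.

111555 5678

√386 = [19; 1,1,1,4,1,18,1,4,1,1,1,38, …], period ℓ=12 (even) → k=11
a_0=19:  p_0=19·1+0=19,  q_0=19·0+1=1
a_1=1:  p_1=1·19+1=20,  q_1=1·1+0=1
a_2=1:  p_2=1·20+19=39,  q_2=1·1+1=2
…
a_5=1:  p_5=1·275+59=334,  q_5=1·14+3=17
…
a_7=1:  p_7=1·6287+334=6621,  q_7=1·320+17=337
…
a_9=1:  p_9=1·32771+6621=39392,  q_9=1·1668+337=2005
a_10=1:  p_10=1·39392+32771=72163,  q_10=1·2005+1668=3673
a_11=1:  p_11=1·72163+39392=111555,  q_11=1·3673+2005=5678
fundamental: x₁=111555, y₁=5678  (since 12444518025 − 386·32239684 = 1)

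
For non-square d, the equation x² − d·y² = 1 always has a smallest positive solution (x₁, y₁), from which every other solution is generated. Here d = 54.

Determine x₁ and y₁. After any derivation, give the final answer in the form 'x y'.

d=54: √d = [7; 2,1,6,1,2,14] (ℓ=6, even), read p_5/q_5
k=0  a_k=7  p_k/q_k = 7/1
k=1  a_k=2  p_k/q_k = 15/2
…
k=3  a_k=6  p_k/q_k = 147/20
k=4  a_k=1  p_k/q_k = 169/23
k=5  a_k=2  p_k/q_k = 485/66
fundamental: x₁=485, y₁=66  (since 235225 − 54·4356 = 1)

485 66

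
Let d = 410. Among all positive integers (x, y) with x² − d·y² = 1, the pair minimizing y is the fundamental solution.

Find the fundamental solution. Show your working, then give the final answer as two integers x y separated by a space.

d=410: √d = [20; 4,40] (ℓ=2, even), read p_1/q_1
step 0: (20, 1)  from 20·(1,0) + (0,1)
step 1: (81, 4)  from 4·(20,1) + (1,0)
→ (81, 4).  Check: 81²=6561, 410·4²=6560, difference 1.

81 4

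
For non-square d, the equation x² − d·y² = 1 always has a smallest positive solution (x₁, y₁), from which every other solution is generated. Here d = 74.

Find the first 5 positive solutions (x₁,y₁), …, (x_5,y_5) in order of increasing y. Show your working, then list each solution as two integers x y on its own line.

[8; 1,1,1,1,16] for √74; ℓ=5 ⇒ convergent index 9
k=0  a_k=8  p_k/q_k = 8/1
k=1  a_k=1  p_k/q_k = 9/1
k=2  a_k=1  p_k/q_k = 17/2
…
k=4  a_k=1  p_k/q_k = 43/5
…
k=6  a_k=1  p_k/q_k = 757/88
k=7  a_k=1  p_k/q_k = 1471/171
k=8  a_k=1  p_k/q_k = 2228/259
k=9  a_k=1  p_k/q_k = 3699/430
fundamental: x₁=3699, y₁=430  (since 13682601 − 74·184900 = 1)
(x_2, y_2) = (3699·3699 + 74·430·430, 3699·430 + 430·3699) = (27365201, 3181140)
(x_3, y_3) = (3699·27365201 + 74·430·3181140, 3699·3181140 + 430·27365201) = (202447753299, 23534073290)
(x_4, y_4) = (3699·202447753299 + 74·430·23534073290, 3699·23534073290 + 430·202447753299) = (1497708451540801, 174105071018280)
(x_5, y_5) = (3699·1497708451540801 + 74·430·174105071018280, 3699·174105071018280 + 430·1497708451540801) = (11080046922051092499, 1288029291859162150)

3699 430
27365201 3181140
202447753299 23534073290
1497708451540801 174105071018280
11080046922051092499 1288029291859162150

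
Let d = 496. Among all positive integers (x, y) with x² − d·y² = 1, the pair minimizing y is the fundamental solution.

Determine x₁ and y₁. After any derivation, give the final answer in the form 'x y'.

√496 = [22; 3,1,2,4,1,…,1,3,44, …], period ℓ=16 (even) → k=15
step 0: (22, 1)  from 22·(1,0) + (0,1)
step 1: (67, 3)  from 3·(22,1) + (1,0)
…
step 4: (1069, 48)  from 4·(245,11) + (89,4)
…
step 6: (2383, 107)  from 1·(1314,59) + (1069,48)
…
step 8: (14543, 653)  from 2·(6080,273) + (2383,107)
…
step 11: (84875, 3811)  from 1·(49709,2232) + (35166,1579)
…
step 13: (863293, 38763)  from 2·(389209,17476) + (84875,3811)
step 14: (1252502, 56239)  from 1·(863293,38763) + (389209,17476)
step 15: (4620799, 207480)  from 3·(1252502,56239) + (863293,38763)
(x₁, y₁) = (4620799, 207480);  4620799² − 496·207480² = 1 ✓

4620799 207480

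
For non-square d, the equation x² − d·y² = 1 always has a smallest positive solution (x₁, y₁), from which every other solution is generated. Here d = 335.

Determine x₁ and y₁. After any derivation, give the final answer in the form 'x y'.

604 33

√335 → a₀=18, period (3,3,3,36); ℓ=4 even so k=3
step 0: (18, 1)  from 18·(1,0) + (0,1)
…
step 2: (183, 10)  from 3·(55,3) + (18,1)
step 3: (604, 33)  from 3·(183,10) + (55,3)
→ (604, 33).  Check: 604²=364816, 335·33²=364815, difference 1.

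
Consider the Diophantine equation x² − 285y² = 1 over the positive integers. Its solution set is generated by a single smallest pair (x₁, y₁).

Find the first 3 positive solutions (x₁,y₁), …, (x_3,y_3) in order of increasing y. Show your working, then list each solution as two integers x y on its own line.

√285 → a₀=16, period (1,7,2,7,1,32); ℓ=6 even so k=5
step 0: (16, 1)  from 16·(1,0) + (0,1)
…
step 3: (287, 17)  from 2·(135,8) + (17,1)
step 4: (2144, 127)  from 7·(287,17) + (135,8)
step 5: (2431, 144)  from 1·(2144,127) + (287,17)
→ (2431, 144).  Check: 2431²=5909761, 285·144²=5909760, difference 1.
k=2:  x_2 = 2431·2431+285·144·144 = 11819521,  y_2 = 2431·144+144·2431 = 700128
k=3:  x_3 = 2431·11819521+285·144·700128 = 57466508671,  y_3 = 2431·700128+144·11819521 = 3404022192

2431 144
11819521 700128
57466508671 3404022192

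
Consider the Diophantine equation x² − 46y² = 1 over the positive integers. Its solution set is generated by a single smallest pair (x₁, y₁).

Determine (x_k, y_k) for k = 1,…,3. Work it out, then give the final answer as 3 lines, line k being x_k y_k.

24335 3588
1184384449 174627960
57643991108495 8499142809612

√46 = [6; 1,3,1,1,2,6,2,1,1,3,1,12, …], period ℓ=12 (even) → k=11
step 0: (6, 1)  from 6·(1,0) + (0,1)
step 1: (7, 1)  from 1·(6,1) + (1,0)
step 2: (27, 4)  from 3·(7,1) + (6,1)
step 3: (34, 5)  from 1·(27,4) + (7,1)
step 4: (61, 9)  from 1·(34,5) + (27,4)
…
step 8: (3147, 464)  from 1·(2150,317) + (997,147)
step 9: (5297, 781)  from 1·(3147,464) + (2150,317)
step 10: (19038, 2807)  from 3·(5297,781) + (3147,464)
step 11: (24335, 3588)  from 1·(19038,2807) + (5297,781)
→ (24335, 3588).  Check: 24335²=592192225, 46·3588²=592192224, difference 1.
k=2:  x_2 = 24335·24335+46·3588·3588 = 1184384449,  y_2 = 24335·3588+3588·24335 = 174627960
k=3:  x_3 = 24335·1184384449+46·3588·174627960 = 57643991108495,  y_3 = 24335·174627960+3588·1184384449 = 8499142809612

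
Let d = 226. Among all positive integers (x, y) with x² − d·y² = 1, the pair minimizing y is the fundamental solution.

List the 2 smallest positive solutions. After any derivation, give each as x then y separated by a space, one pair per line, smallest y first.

d=226: √d = [15; 30] (ℓ=1, odd), read p_1/q_1
step 0: (15, 1)  from 15·(1,0) + (0,1)
step 1: (451, 30)  from 30·(15,1) + (1,0)
fundamental: x₁=451, y₁=30  (since 203401 − 226·900 = 1)
(x_2, y_2) = (451·451 + 226·30·30, 451·30 + 30·451) = (406801, 27060)

451 30
406801 27060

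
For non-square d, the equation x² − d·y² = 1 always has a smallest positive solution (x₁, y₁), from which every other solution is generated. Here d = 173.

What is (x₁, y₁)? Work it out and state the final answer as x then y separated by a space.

2499849 190060

d=173: √d = [13; 6,1,1,6,26] (ℓ=5, odd), read p_9/q_9
a_0=13:  p_0=13·1+0=13,  q_0=13·0+1=1
…
a_8=1:  p_8=1·205791+176552=382343,  q_8=1·15646+13423=29069
a_9=6:  p_9=6·382343+205791=2499849,  q_9=6·29069+15646=190060
fundamental: x₁=2499849, y₁=190060  (since 6249245022801 − 173·36122803600 = 1)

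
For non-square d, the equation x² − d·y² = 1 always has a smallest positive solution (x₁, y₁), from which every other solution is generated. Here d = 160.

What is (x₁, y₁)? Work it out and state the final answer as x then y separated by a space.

721 57

d=160: √d = [12; 1,1,1,5,1,1,1,24] (ℓ=8, even), read p_7/q_7
step 0: (12, 1)  from 12·(1,0) + (0,1)
…
step 2: (25, 2)  from 1·(13,1) + (12,1)
step 3: (38, 3)  from 1·(25,2) + (13,1)
…
step 6: (468, 37)  from 1·(253,20) + (215,17)
step 7: (721, 57)  from 1·(468,37) + (253,20)
fundamental: x₁=721, y₁=57  (since 519841 − 160·3249 = 1)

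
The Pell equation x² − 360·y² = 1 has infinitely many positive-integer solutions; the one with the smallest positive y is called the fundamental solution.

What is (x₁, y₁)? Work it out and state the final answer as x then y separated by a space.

√360 → a₀=18, period (1,36); ℓ=2 even so k=1
k=0  a_k=18  p_k/q_k = 18/1
k=1  a_k=1  p_k/q_k = 19/1
→ (19, 1).  Check: 19²=361, 360·1²=360, difference 1.

19 1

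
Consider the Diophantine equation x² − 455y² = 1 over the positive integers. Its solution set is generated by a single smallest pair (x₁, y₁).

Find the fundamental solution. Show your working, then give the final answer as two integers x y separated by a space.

√455 = [21; 3,42, …], period ℓ=2 (even) → k=1
i=0: a=21 ⇒ p=21, q=1
i=1: a=3 ⇒ p=64, q=3
→ (64, 3).  Check: 64²=4096, 455·3²=4095, difference 1.

64 3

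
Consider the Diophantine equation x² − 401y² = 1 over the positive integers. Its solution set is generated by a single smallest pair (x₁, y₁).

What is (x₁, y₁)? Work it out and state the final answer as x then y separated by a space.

801 40

√401 = [20; 40, …], period ℓ=1 (odd) → k=1
k=0  a_k=20  p_k/q_k = 20/1
k=1  a_k=40  p_k/q_k = 801/40
(x₁, y₁) = (801, 40);  801² − 401·40² = 1 ✓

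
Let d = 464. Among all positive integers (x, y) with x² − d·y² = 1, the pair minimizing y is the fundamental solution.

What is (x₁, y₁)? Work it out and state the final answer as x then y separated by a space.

√464 → a₀=21, period (1,1,5,1,1,1,5,1,1,42); ℓ=10 even so k=9
i=0: a=21 ⇒ p=21, q=1
i=1: a=1 ⇒ p=22, q=1
i=2: a=1 ⇒ p=43, q=2
i=3: a=5 ⇒ p=237, q=11
i=4: a=1 ⇒ p=280, q=13
i=5: a=1 ⇒ p=517, q=24
…
i=8: a=1 ⇒ p=5299, q=246
i=9: a=1 ⇒ p=9801, q=455
(x₁, y₁) = (9801, 455);  9801² − 464·455² = 1 ✓

9801 455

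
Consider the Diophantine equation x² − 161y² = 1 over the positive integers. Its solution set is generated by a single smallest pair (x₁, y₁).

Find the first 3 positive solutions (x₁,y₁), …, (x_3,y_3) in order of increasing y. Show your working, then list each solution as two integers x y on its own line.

11775 928
277301249 21854400
6530444402175 514671119072

[12; 1,2,4,1,2,1,4,2,1,24] for √161; ℓ=10 ⇒ convergent index 9
a_0=12:  p_0=12·1+0=12,  q_0=12·0+1=1
…
a_3=4:  p_3=4·38+13=165,  q_3=4·3+1=13
a_4=1:  p_4=1·165+38=203,  q_4=1·13+3=16
a_5=2:  p_5=2·203+165=571,  q_5=2·16+13=45
a_6=1:  p_6=1·571+203=774,  q_6=1·45+16=61
…
a_8=2:  p_8=2·3667+774=8108,  q_8=2·289+61=639
a_9=1:  p_9=1·8108+3667=11775,  q_9=1·639+289=928
fundamental: x₁=11775, y₁=928  (since 138650625 − 161·861184 = 1)
(11775+928√161)^2 = 277301249 + 21854400√161
(11775+928√161)^3 = 6530444402175 + 514671119072√161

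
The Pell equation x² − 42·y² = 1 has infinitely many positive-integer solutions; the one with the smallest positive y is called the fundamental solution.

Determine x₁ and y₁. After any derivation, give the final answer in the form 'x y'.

[6; 2,12] for √42; ℓ=2 ⇒ convergent index 1
k=0  a_k=6  p_k/q_k = 6/1
k=1  a_k=2  p_k/q_k = 13/2
(x₁, y₁) = (13, 2);  13² − 42·2² = 1 ✓

13 2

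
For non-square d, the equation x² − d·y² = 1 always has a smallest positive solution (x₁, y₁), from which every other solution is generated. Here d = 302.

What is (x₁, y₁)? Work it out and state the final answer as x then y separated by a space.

4276623 246092

√302 = [17; 2,1,1,1,4,…,1,2,34, …], period ℓ=16 (even) → k=15
step 0: (17, 1)  from 17·(1,0) + (0,1)
…
step 2: (52, 3)  from 1·(35,2) + (17,1)
step 3: (87, 5)  from 1·(52,3) + (35,2)
step 4: (139, 8)  from 1·(87,5) + (52,3)
step 5: (643, 37)  from 4·(139,8) + (87,5)
step 6: (1425, 82)  from 2·(643,37) + (139,8)
step 7: (2068, 119)  from 1·(1425,82) + (643,37)
…
step 11: (467281, 26889)  from 4·(107675,6196) + (36581,2105)
…
step 13: (1042237, 59974)  from 1·(574956,33085) + (467281,26889)
step 14: (1617193, 93059)  from 1·(1042237,59974) + (574956,33085)
step 15: (4276623, 246092)  from 2·(1617193,93059) + (1042237,59974)
(x₁, y₁) = (4276623, 246092);  4276623² − 302·246092² = 1 ✓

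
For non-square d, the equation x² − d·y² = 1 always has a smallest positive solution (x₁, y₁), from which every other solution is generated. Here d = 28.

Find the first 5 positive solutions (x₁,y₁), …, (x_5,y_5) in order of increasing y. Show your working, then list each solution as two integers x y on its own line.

127 24
32257 6096
8193151 1548360
2081028097 393277344
528572943487 99890897016

√28 → a₀=5, period (3,2,3,10); ℓ=4 even so k=3
step 0: (5, 1)  from 5·(1,0) + (0,1)
…
step 2: (37, 7)  from 2·(16,3) + (5,1)
step 3: (127, 24)  from 3·(37,7) + (16,3)
(x₁, y₁) = (127, 24);  127² − 28·24² = 1 ✓
(127+24√28)^2 = 32257 + 6096√28
(127+24√28)^3 = 8193151 + 1548360√28
(127+24√28)^4 = 2081028097 + 393277344√28
(127+24√28)^5 = 528572943487 + 99890897016√28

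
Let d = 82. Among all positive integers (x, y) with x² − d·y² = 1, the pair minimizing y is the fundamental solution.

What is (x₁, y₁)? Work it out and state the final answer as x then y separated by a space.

[9; 18] for √82; ℓ=1 ⇒ convergent index 1
a_0=9:  p_0=9·1+0=9,  q_0=9·0+1=1
a_1=18:  p_1=18·9+1=163,  q_1=18·1+0=18
(x₁, y₁) = (163, 18);  163² − 82·18² = 1 ✓

163 18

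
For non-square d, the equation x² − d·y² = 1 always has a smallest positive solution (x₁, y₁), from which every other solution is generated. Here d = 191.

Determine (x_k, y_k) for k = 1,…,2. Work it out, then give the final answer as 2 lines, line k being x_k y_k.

8994000 650783
161784071999999 11706284604000

√191 = [13; 1,4,1,1,3,…,4,1,26, …], period ℓ=16 (even) → k=15
a_0=13:  p_0=13·1+0=13,  q_0=13·0+1=1
a_1=1:  p_1=1·13+1=14,  q_1=1·1+0=1
…
a_4=1:  p_4=1·83+69=152,  q_4=1·6+5=11
a_5=3:  p_5=3·152+83=539,  q_5=3·11+6=39
…
a_7=2:  p_7=2·1230+539=2999,  q_7=2·89+39=217
a_8=13:  p_8=13·2999+1230=40217,  q_8=13·217+89=2910
a_9=2:  p_9=2·40217+2999=83433,  q_9=2·2910+217=6037
a_10=2:  p_10=2·83433+40217=207083,  q_10=2·6037+2910=14984
a_11=3:  p_11=3·207083+83433=704682,  q_11=3·14984+6037=50989
…
a_14=4:  p_14=4·1616447+911765=7377553,  q_14=4·116962+65973=533821
a_15=1:  p_15=1·7377553+1616447=8994000,  q_15=1·533821+116962=650783
→ (8994000, 650783).  Check: 8994000²=80892036000000, 191·650783²=80892035999999, difference 1.
n=2: (8994000,650783)∘(8994000,650783) = (8994000·8994000+191·650783·650783, 8994000·650783+650783·8994000) = (161784071999999,11706284604000)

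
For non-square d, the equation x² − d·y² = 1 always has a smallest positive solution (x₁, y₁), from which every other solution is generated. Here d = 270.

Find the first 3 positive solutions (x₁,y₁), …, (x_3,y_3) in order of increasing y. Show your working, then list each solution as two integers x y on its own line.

5291 322
55989361 3407404
592479412811 36057148806

√270 → a₀=16, period (2,3,6,3,2,32); ℓ=6 even so k=5
i=0: a=16 ⇒ p=16, q=1
i=1: a=2 ⇒ p=33, q=2
…
i=4: a=3 ⇒ p=2284, q=139
i=5: a=2 ⇒ p=5291, q=322
(x₁, y₁) = (5291, 322);  5291² − 270·322² = 1 ✓
k=2:  x_2 = 5291·5291+270·322·322 = 55989361,  y_2 = 5291·322+322·5291 = 3407404
k=3:  x_3 = 5291·55989361+270·322·3407404 = 592479412811,  y_3 = 5291·3407404+322·55989361 = 36057148806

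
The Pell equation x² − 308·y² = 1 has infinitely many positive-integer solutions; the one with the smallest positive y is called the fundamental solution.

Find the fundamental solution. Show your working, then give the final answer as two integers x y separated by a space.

√308 → a₀=17, period (1,1,4,1,1,34); ℓ=6 even so k=5
k=0  a_k=17  p_k/q_k = 17/1
…
k=2  a_k=1  p_k/q_k = 35/2
…
k=4  a_k=1  p_k/q_k = 193/11
k=5  a_k=1  p_k/q_k = 351/20
fundamental: x₁=351, y₁=20  (since 123201 − 308·400 = 1)

351 20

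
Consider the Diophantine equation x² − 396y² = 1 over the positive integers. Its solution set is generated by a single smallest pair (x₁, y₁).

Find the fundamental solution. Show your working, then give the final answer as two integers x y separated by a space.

199 10

√396 → a₀=19, period (1,8,1,38); ℓ=4 even so k=3
a_0=19:  p_0=19·1+0=19,  q_0=19·0+1=1
…
a_2=8:  p_2=8·20+19=179,  q_2=8·1+1=9
a_3=1:  p_3=1·179+20=199,  q_3=1·9+1=10
fundamental: x₁=199, y₁=10  (since 39601 − 396·100 = 1)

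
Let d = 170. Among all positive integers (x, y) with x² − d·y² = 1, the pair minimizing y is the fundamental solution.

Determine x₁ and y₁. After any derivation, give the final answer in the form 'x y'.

339 26

√170 = [13; 26, …], period ℓ=1 (odd) → k=1
k=0  a_k=13  p_k/q_k = 13/1
k=1  a_k=26  p_k/q_k = 339/26
(x₁, y₁) = (339, 26);  339² − 170·26² = 1 ✓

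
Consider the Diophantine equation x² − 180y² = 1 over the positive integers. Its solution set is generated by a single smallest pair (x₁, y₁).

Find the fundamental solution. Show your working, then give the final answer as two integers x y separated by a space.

161 12

d=180: √d = [13; 2,2,2,26] (ℓ=4, even), read p_3/q_3
a_0=13:  p_0=13·1+0=13,  q_0=13·0+1=1
a_1=2:  p_1=2·13+1=27,  q_1=2·1+0=2
a_2=2:  p_2=2·27+13=67,  q_2=2·2+1=5
a_3=2:  p_3=2·67+27=161,  q_3=2·5+2=12
fundamental: x₁=161, y₁=12  (since 25921 − 180·144 = 1)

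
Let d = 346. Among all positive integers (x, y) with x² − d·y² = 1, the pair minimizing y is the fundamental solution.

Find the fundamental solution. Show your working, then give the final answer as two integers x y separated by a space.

[18; 1,1,1,1,36] for √346; ℓ=5 ⇒ convergent index 9
step 0: (18, 1)  from 18·(1,0) + (0,1)
step 1: (19, 1)  from 1·(18,1) + (1,0)
…
step 3: (56, 3)  from 1·(37,2) + (19,1)
…
step 5: (3404, 183)  from 36·(93,5) + (56,3)
step 6: (3497, 188)  from 1·(3404,183) + (93,5)
…
step 8: (10398, 559)  from 1·(6901,371) + (3497,188)
step 9: (17299, 930)  from 1·(10398,559) + (6901,371)
(x₁, y₁) = (17299, 930);  17299² − 346·930² = 1 ✓

17299 930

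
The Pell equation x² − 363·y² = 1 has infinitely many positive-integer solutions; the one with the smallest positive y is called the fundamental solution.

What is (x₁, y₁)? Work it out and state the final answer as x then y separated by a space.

√363 = [19; 19,38, …], period ℓ=2 (even) → k=1
i=0: a=19 ⇒ p=19, q=1
i=1: a=19 ⇒ p=362, q=19
(x₁, y₁) = (362, 19);  362² − 363·19² = 1 ✓

362 19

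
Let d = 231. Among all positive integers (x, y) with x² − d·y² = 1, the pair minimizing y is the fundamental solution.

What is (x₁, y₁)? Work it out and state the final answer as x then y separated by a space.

76 5

√231 = [15; 5,30, …], period ℓ=2 (even) → k=1
k=0  a_k=15  p_k/q_k = 15/1
k=1  a_k=5  p_k/q_k = 76/5
fundamental: x₁=76, y₁=5  (since 5776 − 231·25 = 1)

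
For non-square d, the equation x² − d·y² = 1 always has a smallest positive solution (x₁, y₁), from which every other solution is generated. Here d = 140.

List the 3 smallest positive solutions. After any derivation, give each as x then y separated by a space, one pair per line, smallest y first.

71 6
10081 852
1431431 120978

√140 → a₀=11, period (1,4,1,22); ℓ=4 even so k=3
i=0: a=11 ⇒ p=11, q=1
…
i=2: a=4 ⇒ p=59, q=5
i=3: a=1 ⇒ p=71, q=6
fundamental: x₁=71, y₁=6  (since 5041 − 140·36 = 1)
n=2: (71,6)∘(71,6) = (71·71+140·6·6, 71·6+6·71) = (10081,852)
n=3: (10081,852)∘(71,6) = (71·10081+140·6·852, 71·852+6·10081) = (1431431,120978)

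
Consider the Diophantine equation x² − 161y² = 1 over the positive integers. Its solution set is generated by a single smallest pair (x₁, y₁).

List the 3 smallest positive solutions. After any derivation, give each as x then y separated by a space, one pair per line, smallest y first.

d=161: √d = [12; 1,2,4,1,2,1,4,2,1,24] (ℓ=10, even), read p_9/q_9
a_0=12:  p_0=12·1+0=12,  q_0=12·0+1=1
…
a_3=4:  p_3=4·38+13=165,  q_3=4·3+1=13
…
a_7=4:  p_7=4·774+571=3667,  q_7=4·61+45=289
a_8=2:  p_8=2·3667+774=8108,  q_8=2·289+61=639
a_9=1:  p_9=1·8108+3667=11775,  q_9=1·639+289=928
(x₁, y₁) = (11775, 928);  11775² − 161·928² = 1 ✓
(11775+928√161)^2 = 277301249 + 21854400√161
(11775+928√161)^3 = 6530444402175 + 514671119072√161

11775 928
277301249 21854400
6530444402175 514671119072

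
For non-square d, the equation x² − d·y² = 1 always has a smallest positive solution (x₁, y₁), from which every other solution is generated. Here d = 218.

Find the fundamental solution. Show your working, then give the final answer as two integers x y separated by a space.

[14; 1,3,3,1,28] for √218; ℓ=5 ⇒ convergent index 9
step 0: (14, 1)  from 14·(1,0) + (0,1)
step 1: (15, 1)  from 1·(14,1) + (1,0)
step 2: (59, 4)  from 3·(15,1) + (14,1)
step 3: (192, 13)  from 3·(59,4) + (15,1)
step 4: (251, 17)  from 1·(192,13) + (59,4)
…
step 6: (7471, 506)  from 1·(7220,489) + (251,17)
…
step 8: (96370, 6527)  from 3·(29633,2007) + (7471,506)
step 9: (126003, 8534)  from 1·(96370,6527) + (29633,2007)
→ (126003, 8534).  Check: 126003²=15876756009, 218·8534²=15876756008, difference 1.

126003 8534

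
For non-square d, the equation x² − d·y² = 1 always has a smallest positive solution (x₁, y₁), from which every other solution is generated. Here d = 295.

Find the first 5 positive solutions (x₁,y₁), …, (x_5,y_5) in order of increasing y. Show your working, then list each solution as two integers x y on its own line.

[17; 5,1,2,3,2,6,2,3,2,1,5,34] for √295; ℓ=12 ⇒ convergent index 11
i=0: a=17 ⇒ p=17, q=1
…
i=3: a=2 ⇒ p=292, q=17
…
i=7: a=2 ⇒ p=31208, q=1817
…
i=10: a=1 ⇒ p=355517, q=20699
i=11: a=5 ⇒ p=2024999, q=117900
fundamental: x₁=2024999, y₁=117900  (since 4100620950001 − 295·13900410000 = 1)
n=2: (2024999,117900)∘(2024999,117900) = (2024999·2024999+295·117900·117900, 2024999·117900+117900·2024999) = (8201241900001,477494764200)
n=3: (8201241900001,477494764200)∘(2024999,117900) = (2024999·8201241900001+295·117900·477494764200, 2024999·477494764200+117900·8201241900001) = (33215013292518224999,1933852840020353700)
n=4: (33215013292518224999,1933852840020353700)∘(2024999,117900) = (2024999·33215013292518224999+295·117900·1933852840020353700, 2024999·1933852840020353700+117900·33215013292518224999) = (134520737404664024967600001,7832100134376274949528400)
n=5: (134520737404664024967600001,7832100134376274949528400)∘(2024999,117900) = (2024999·134520737404664024967600001+295·117900·7832100134376274949528400, 2024999·7832100134376274949528400+117900·134520737404664024967600001) = (544808717447381276777437550624999,31719989880021710940200100589500)

2024999 117900
8201241900001 477494764200
33215013292518224999 1933852840020353700
134520737404664024967600001 7832100134376274949528400
544808717447381276777437550624999 31719989880021710940200100589500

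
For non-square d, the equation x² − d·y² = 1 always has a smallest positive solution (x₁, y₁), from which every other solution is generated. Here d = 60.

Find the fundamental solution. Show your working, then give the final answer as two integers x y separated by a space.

√60 → a₀=7, period (1,2,1,14); ℓ=4 even so k=3
i=0: a=7 ⇒ p=7, q=1
i=1: a=1 ⇒ p=8, q=1
i=2: a=2 ⇒ p=23, q=3
i=3: a=1 ⇒ p=31, q=4
(x₁, y₁) = (31, 4);  31² − 60·4² = 1 ✓

31 4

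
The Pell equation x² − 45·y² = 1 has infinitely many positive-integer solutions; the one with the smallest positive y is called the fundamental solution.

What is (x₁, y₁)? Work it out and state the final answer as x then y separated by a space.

[6; 1,2,2,2,1,12] for √45; ℓ=6 ⇒ convergent index 5
i=0: a=6 ⇒ p=6, q=1
…
i=4: a=2 ⇒ p=114, q=17
i=5: a=1 ⇒ p=161, q=24
→ (161, 24).  Check: 161²=25921, 45·24²=25920, difference 1.

161 24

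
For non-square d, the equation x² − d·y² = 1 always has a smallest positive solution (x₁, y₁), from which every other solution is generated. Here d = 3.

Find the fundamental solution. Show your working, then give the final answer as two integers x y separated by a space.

[1; 1,2] for √3; ℓ=2 ⇒ convergent index 1
a_0=1:  p_0=1·1+0=1,  q_0=1·0+1=1
a_1=1:  p_1=1·1+1=2,  q_1=1·1+0=1
fundamental: x₁=2, y₁=1  (since 4 − 3·1 = 1)

2 1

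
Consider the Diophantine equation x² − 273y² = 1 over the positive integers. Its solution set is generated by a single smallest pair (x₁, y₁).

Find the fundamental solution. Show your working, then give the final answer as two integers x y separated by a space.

727 44

[16; 1,1,10,1,1,32] for √273; ℓ=6 ⇒ convergent index 5
step 0: (16, 1)  from 16·(1,0) + (0,1)
step 1: (17, 1)  from 1·(16,1) + (1,0)
…
step 3: (347, 21)  from 10·(33,2) + (17,1)
step 4: (380, 23)  from 1·(347,21) + (33,2)
step 5: (727, 44)  from 1·(380,23) + (347,21)
→ (727, 44).  Check: 727²=528529, 273·44²=528528, difference 1.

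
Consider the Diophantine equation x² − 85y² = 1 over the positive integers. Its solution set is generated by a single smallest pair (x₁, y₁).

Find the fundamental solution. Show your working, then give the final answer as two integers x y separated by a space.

d=85: √d = [9; 4,1,1,4,18] (ℓ=5, odd), read p_9/q_9
step 0: (9, 1)  from 9·(1,0) + (0,1)
step 1: (37, 4)  from 4·(9,1) + (1,0)
step 2: (46, 5)  from 1·(37,4) + (9,1)
…
step 5: (6887, 747)  from 18·(378,41) + (83,9)
…
step 7: (34813, 3776)  from 1·(27926,3029) + (6887,747)
step 8: (62739, 6805)  from 1·(34813,3776) + (27926,3029)
step 9: (285769, 30996)  from 4·(62739,6805) + (34813,3776)
→ (285769, 30996).  Check: 285769²=81663921361, 85·30996²=81663921360, difference 1.

285769 30996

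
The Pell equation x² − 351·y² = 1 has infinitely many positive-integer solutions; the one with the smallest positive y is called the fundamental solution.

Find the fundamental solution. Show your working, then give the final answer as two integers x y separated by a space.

[18; 1,2,1,3,2,2,2,3,1,2,1,36] for √351; ℓ=12 ⇒ convergent index 11
i=0: a=18 ⇒ p=18, q=1
…
i=2: a=2 ⇒ p=56, q=3
i=3: a=1 ⇒ p=75, q=4
i=4: a=3 ⇒ p=281, q=15
…
i=7: a=2 ⇒ p=3747, q=200
i=8: a=3 ⇒ p=12796, q=683
…
i=10: a=2 ⇒ p=45882, q=2449
i=11: a=1 ⇒ p=62425, q=3332
fundamental: x₁=62425, y₁=3332  (since 3896880625 − 351·11102224 = 1)

62425 3332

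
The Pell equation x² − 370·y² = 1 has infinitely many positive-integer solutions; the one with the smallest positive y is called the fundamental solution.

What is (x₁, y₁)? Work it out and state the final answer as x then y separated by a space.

[19; 4,4,38] for √370; ℓ=3 ⇒ convergent index 5
step 0: (19, 1)  from 19·(1,0) + (0,1)
…
step 4: (50339, 2617)  from 4·(12503,650) + (327,17)
step 5: (213859, 11118)  from 4·(50339,2617) + (12503,650)
(x₁, y₁) = (213859, 11118);  213859² − 370·11118² = 1 ✓

213859 11118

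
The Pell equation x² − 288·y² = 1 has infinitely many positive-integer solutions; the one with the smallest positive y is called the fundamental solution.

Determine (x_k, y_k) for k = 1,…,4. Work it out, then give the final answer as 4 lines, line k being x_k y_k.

17 1
577 34
19601 1155
665857 39236

√288 → a₀=16, period (1,32); ℓ=2 even so k=1
a_0=16:  p_0=16·1+0=16,  q_0=16·0+1=1
a_1=1:  p_1=1·16+1=17,  q_1=1·1+0=1
(x₁, y₁) = (17, 1);  17² − 288·1² = 1 ✓
(x_2, y_2) = (17·17 + 288·1·1, 17·1 + 1·17) = (577, 34)
(x_3, y_3) = (17·577 + 288·1·34, 17·34 + 1·577) = (19601, 1155)
(x_4, y_4) = (17·19601 + 288·1·1155, 17·1155 + 1·19601) = (665857, 39236)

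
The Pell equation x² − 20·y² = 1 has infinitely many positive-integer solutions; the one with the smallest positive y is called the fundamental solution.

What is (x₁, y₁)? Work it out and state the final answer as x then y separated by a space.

√20 = [4; 2,8, …], period ℓ=2 (even) → k=1
k=0  a_k=4  p_k/q_k = 4/1
k=1  a_k=2  p_k/q_k = 9/2
→ (9, 2).  Check: 9²=81, 20·2²=80, difference 1.

9 2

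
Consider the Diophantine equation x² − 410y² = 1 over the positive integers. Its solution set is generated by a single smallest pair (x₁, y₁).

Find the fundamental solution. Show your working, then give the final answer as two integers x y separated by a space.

d=410: √d = [20; 4,40] (ℓ=2, even), read p_1/q_1
k=0  a_k=20  p_k/q_k = 20/1
k=1  a_k=4  p_k/q_k = 81/4
→ (81, 4).  Check: 81²=6561, 410·4²=6560, difference 1.

81 4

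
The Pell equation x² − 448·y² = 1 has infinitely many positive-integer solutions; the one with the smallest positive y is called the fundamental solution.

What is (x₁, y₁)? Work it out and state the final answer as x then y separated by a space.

d=448: √d = [21; 6,42] (ℓ=2, even), read p_1/q_1
a_0=21:  p_0=21·1+0=21,  q_0=21·0+1=1
a_1=6:  p_1=6·21+1=127,  q_1=6·1+0=6
fundamental: x₁=127, y₁=6  (since 16129 − 448·36 = 1)

127 6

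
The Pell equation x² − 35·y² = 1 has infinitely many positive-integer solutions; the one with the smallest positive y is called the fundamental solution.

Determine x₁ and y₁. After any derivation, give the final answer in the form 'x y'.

d=35: √d = [5; 1,10] (ℓ=2, even), read p_1/q_1
step 0: (5, 1)  from 5·(1,0) + (0,1)
step 1: (6, 1)  from 1·(5,1) + (1,0)
(x₁, y₁) = (6, 1);  6² − 35·1² = 1 ✓

6 1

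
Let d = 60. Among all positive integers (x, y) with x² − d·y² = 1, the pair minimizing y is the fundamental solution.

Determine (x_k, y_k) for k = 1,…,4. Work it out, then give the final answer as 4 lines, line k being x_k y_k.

31 4
1921 248
119071 15372
7380481 952816

[7; 1,2,1,14] for √60; ℓ=4 ⇒ convergent index 3
i=0: a=7 ⇒ p=7, q=1
i=1: a=1 ⇒ p=8, q=1
i=2: a=2 ⇒ p=23, q=3
i=3: a=1 ⇒ p=31, q=4
(x₁, y₁) = (31, 4);  31² − 60·4² = 1 ✓
(31+4√60)^2 = 1921 + 248√60
(31+4√60)^3 = 119071 + 15372√60
(31+4√60)^4 = 7380481 + 952816√60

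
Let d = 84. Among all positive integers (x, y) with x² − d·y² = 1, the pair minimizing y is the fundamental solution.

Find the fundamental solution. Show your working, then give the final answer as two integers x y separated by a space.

55 6

√84 = [9; 6,18, …], period ℓ=2 (even) → k=1
a_0=9:  p_0=9·1+0=9,  q_0=9·0+1=1
a_1=6:  p_1=6·9+1=55,  q_1=6·1+0=6
(x₁, y₁) = (55, 6);  55² − 84·6² = 1 ✓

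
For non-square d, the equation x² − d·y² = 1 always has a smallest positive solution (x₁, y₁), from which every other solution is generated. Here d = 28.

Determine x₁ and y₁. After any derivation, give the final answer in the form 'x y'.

127 24

√28 = [5; 3,2,3,10, …], period ℓ=4 (even) → k=3
i=0: a=5 ⇒ p=5, q=1
…
i=2: a=2 ⇒ p=37, q=7
i=3: a=3 ⇒ p=127, q=24
→ (127, 24).  Check: 127²=16129, 28·24²=16128, difference 1.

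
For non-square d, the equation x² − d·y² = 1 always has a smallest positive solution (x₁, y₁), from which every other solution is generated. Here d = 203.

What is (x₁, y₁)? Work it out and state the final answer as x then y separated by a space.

57 4

[14; 4,28] for √203; ℓ=2 ⇒ convergent index 1
a_0=14:  p_0=14·1+0=14,  q_0=14·0+1=1
a_1=4:  p_1=4·14+1=57,  q_1=4·1+0=4
(x₁, y₁) = (57, 4);  57² − 203·4² = 1 ✓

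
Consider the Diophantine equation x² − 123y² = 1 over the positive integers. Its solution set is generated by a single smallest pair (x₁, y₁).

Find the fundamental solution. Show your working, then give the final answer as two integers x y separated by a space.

√123 = [11; 11,22, …], period ℓ=2 (even) → k=1
i=0: a=11 ⇒ p=11, q=1
i=1: a=11 ⇒ p=122, q=11
(x₁, y₁) = (122, 11);  122² − 123·11² = 1 ✓

122 11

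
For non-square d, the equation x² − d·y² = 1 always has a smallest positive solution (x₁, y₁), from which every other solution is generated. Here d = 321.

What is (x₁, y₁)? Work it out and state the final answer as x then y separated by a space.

215 12

d=321: √d = [17; 1,10,1,34] (ℓ=4, even), read p_3/q_3
i=0: a=17 ⇒ p=17, q=1
…
i=2: a=10 ⇒ p=197, q=11
i=3: a=1 ⇒ p=215, q=12
(x₁, y₁) = (215, 12);  215² − 321·12² = 1 ✓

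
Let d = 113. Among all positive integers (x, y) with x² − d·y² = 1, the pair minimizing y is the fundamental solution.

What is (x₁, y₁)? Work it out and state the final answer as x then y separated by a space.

1204353 113296

√113 = [10; 1,1,1,2,2,1,1,1,20, …], period ℓ=9 (odd) → k=17
step 0: (10, 1)  from 10·(1,0) + (0,1)
step 1: (11, 1)  from 1·(10,1) + (1,0)
…
step 3: (32, 3)  from 1·(21,2) + (11,1)
…
step 6: (287, 27)  from 1·(202,19) + (85,8)
step 7: (489, 46)  from 1·(287,27) + (202,19)
…
step 9: (16009, 1506)  from 20·(776,73) + (489,46)
step 10: (16785, 1579)  from 1·(16009,1506) + (776,73)
…
step 13: (131952, 12413)  from 2·(49579,4664) + (32794,3085)
…
step 15: (445435, 41903)  from 1·(313483,29490) + (131952,12413)
step 16: (758918, 71393)  from 1·(445435,41903) + (313483,29490)
step 17: (1204353, 113296)  from 1·(758918,71393) + (445435,41903)
(x₁, y₁) = (1204353, 113296);  1204353² − 113·113296² = 1 ✓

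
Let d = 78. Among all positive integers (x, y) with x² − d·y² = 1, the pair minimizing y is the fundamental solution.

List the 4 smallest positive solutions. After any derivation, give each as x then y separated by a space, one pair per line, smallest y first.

√78 = [8; 1,4,1,16, …], period ℓ=4 (even) → k=3
a_0=8:  p_0=8·1+0=8,  q_0=8·0+1=1
…
a_2=4:  p_2=4·9+8=44,  q_2=4·1+1=5
a_3=1:  p_3=1·44+9=53,  q_3=1·5+1=6
(x₁, y₁) = (53, 6);  53² − 78·6² = 1 ✓
n=2: (53,6)∘(53,6) = (53·53+78·6·6, 53·6+6·53) = (5617,636)
n=3: (5617,636)∘(53,6) = (53·5617+78·6·636, 53·636+6·5617) = (595349,67410)
n=4: (595349,67410)∘(53,6) = (53·595349+78·6·67410, 53·67410+6·595349) = (63101377,7144824)

53 6
5617 636
595349 67410
63101377 7144824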